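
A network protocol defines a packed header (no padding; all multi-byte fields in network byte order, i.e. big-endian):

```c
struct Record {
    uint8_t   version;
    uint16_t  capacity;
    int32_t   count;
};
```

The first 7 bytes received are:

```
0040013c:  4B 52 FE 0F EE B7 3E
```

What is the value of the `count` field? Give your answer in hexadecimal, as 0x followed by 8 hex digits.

0x0FEEB73E

`count` follows `version` (1 B), `capacity` (2 B), so it starts at offset 1 + 2 = 3 and occupies 4 bytes.
Bytes at offsets 3..6: 0F EE B7 3E.
Big-endian: lowest address holds the most-significant byte.
The bytes are already most-significant first: 0x0FEEB73E.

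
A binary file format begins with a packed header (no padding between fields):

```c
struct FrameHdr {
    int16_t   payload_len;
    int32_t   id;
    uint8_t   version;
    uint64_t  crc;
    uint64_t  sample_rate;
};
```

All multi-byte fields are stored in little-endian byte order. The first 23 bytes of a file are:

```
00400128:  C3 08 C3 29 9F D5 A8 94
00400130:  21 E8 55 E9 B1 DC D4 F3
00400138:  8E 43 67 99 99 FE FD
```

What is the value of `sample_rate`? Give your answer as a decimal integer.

`sample_rate` follows `payload_len` (2 B), `id` (4 B), `version` (1 B), `crc` (8 B), so it starts at offset 2 + 4 + 1 + 8 = 15 and occupies 8 bytes.
Bytes at offsets 15..22: F3 8E 43 67 99 99 FE FD.
Little-endian stores the least-significant byte at the lowest address.
Reassemble most-significant byte first: FD FE 99 99 67 43 8E F3 → 0xFDFE999967438EF3.
0xFDFE999967438EF3 = 18302234819821801203.

18302234819821801203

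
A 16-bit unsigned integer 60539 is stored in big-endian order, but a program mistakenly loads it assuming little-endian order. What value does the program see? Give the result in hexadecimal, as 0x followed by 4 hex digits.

0x7BEC

60539 in 16-bit hexadecimal is 0xEC7B.
Stored big-endian, the bytes at ascending addresses are EC 7B.
Read back as little-endian, the first byte is least significant, giving 0x7BEC.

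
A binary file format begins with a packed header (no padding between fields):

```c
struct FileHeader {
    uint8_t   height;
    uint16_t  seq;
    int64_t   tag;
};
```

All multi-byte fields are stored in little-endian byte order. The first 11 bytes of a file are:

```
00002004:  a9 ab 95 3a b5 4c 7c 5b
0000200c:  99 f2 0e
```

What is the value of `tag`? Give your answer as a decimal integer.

`tag` follows `height` (1 B), `seq` (2 B), so it starts at offset 1 + 2 = 3 and occupies 8 bytes.
Bytes at offsets 3..10: 3A B5 4C 7C 5B 99 F2 0E.
Little-endian: lowest address holds the least-significant byte.
Reassemble most-significant byte first: 0E F2 99 5B 7C 4C B5 3A → 0x0EF2995B7C4CB53A.
0x0EF2995B7C4CB53A = 1077091879101445434.

1077091879101445434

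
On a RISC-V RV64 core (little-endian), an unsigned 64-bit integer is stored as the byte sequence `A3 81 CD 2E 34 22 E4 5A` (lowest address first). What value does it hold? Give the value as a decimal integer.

6549397365622407587

Little-endian stores the least-significant byte at the lowest address.
Reassemble most-significant byte first: 5A E4 22 34 2E CD 81 A3 → 0x5AE422342ECD81A3.
0x5AE422342ECD81A3 = 6549397365622407587.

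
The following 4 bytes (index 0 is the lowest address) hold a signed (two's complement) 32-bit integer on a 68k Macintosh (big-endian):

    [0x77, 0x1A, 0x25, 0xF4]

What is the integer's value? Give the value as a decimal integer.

Big-endian: lowest address holds the most-significant byte.
The bytes are already most-significant first: 0x771A25F4.
0x771A25F4 = 1998202356.

1998202356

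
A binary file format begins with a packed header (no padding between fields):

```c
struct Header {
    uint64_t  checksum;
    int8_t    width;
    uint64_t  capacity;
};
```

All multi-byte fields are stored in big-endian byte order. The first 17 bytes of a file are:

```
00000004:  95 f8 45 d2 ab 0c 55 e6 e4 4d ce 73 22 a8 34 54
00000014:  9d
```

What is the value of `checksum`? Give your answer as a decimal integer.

`checksum` is the first field, at byte offset 0, occupying 8 bytes.
Bytes at offsets 0..7: 95 F8 45 D2 AB 0C 55 E6.
Big-endian: lowest address holds the most-significant byte.
The bytes are already most-significant first: 0x95F845D2AB0C55E6.
0x95F845D2AB0C55E6 = 10806464076990666214.

10806464076990666214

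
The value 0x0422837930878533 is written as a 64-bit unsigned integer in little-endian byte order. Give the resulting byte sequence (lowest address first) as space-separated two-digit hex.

Split into bytes (most-significant first): 04 22 83 79 30 87 85 33.
Little-endian: lowest address holds the least-significant byte.
So at ascending addresses the bytes are 33 85 87 30 79 83 22 04.

33 85 87 30 79 83 22 04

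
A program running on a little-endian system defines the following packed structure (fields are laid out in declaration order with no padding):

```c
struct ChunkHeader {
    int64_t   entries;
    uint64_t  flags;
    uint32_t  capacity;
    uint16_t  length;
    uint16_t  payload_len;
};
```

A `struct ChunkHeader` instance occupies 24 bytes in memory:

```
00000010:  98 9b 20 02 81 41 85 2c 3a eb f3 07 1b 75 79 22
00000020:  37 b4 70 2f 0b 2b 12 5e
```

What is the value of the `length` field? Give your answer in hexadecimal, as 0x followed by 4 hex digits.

`length` follows `entries` (8 B), `flags` (8 B), `capacity` (4 B), so it starts at offset 8 + 8 + 4 = 20 and occupies 2 bytes.
Bytes at offsets 20..21: 0B 2B.
Little-endian: lowest address holds the least-significant byte.
Reassemble most-significant byte first: 2B 0B → 0x2B0B.

0x2B0B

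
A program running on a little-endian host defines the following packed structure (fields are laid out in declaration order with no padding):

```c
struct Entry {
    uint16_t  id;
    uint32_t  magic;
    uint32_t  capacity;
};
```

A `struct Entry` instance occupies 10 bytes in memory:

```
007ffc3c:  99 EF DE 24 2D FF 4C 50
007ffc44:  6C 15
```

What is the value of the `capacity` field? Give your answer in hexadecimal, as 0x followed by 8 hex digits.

`capacity` follows `id` (2 B), `magic` (4 B), so it starts at offset 2 + 4 = 6 and occupies 4 bytes.
Bytes at offsets 6..9: 4C 50 6C 15.
In little-endian order the low byte comes first in memory.
Reassemble most-significant byte first: 15 6C 50 4C → 0x156C504C.

0x156C504C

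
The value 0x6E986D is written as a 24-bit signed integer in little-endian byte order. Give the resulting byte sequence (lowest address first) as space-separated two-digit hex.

Split into bytes (most-significant first): 6E 98 6D.
Little-endian: lowest address holds the least-significant byte.
So at ascending addresses the bytes are 6D 98 6E.

6D 98 6E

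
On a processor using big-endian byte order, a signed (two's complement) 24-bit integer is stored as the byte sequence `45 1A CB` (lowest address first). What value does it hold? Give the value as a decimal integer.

In big-endian order the high byte comes first in memory.
The bytes are already most-significant first: 0x451ACB.
0x451ACB = 4528843.

4528843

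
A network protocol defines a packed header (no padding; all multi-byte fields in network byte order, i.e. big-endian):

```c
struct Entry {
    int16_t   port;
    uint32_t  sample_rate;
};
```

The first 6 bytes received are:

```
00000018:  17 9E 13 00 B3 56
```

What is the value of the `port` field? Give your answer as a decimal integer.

`port` is the first field, at byte offset 0, occupying 2 bytes.
Bytes at offsets 0..1: 17 9E.
Big-endian: lowest address holds the most-significant byte.
The bytes are already most-significant first: 0x179E.
0x179E = 6046.

6046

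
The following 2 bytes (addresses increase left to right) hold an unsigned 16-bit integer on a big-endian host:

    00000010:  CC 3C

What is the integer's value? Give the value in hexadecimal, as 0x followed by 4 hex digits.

0xCC3C

Big-endian: lowest address holds the most-significant byte.
The bytes are already most-significant first: 0xCC3C.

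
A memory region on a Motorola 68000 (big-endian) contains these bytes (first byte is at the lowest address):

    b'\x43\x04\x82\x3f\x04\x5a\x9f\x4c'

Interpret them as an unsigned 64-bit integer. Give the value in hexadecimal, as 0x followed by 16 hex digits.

0x4304823F045A9F4C

In big-endian order the high byte comes first in memory.
The bytes are already most-significant first: 0x4304823F045A9F4C.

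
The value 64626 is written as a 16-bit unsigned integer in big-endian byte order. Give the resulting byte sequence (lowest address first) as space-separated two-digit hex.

64626 in hexadecimal, padded to 16 bits, is 0xFC72.
Split into bytes (most-significant first): FC 72.
Big-endian: lowest address holds the most-significant byte.
So the memory order matches the most-significant-first order: FC 72.

FC 72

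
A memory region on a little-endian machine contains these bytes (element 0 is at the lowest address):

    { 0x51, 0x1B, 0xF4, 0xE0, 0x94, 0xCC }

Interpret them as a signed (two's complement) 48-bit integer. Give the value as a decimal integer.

Little-endian stores the least-significant byte at the lowest address.
Reassemble most-significant byte first: CC 94 E0 F4 1B 51 → 0xCC94E0F41B51.
Top bit is set, so as a signed 48-bit value this is 0xCC94E0F41B51 − 2^48 = -56535175390383.

-56535175390383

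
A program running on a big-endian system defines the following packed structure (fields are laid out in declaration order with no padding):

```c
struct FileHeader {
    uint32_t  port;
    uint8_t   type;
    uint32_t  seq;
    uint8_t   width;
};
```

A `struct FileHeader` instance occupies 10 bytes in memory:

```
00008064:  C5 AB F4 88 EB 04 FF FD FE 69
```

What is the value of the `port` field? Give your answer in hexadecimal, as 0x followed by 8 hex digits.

0xC5ABF488

`port` is the first field, at byte offset 0, occupying 4 bytes.
Bytes at offsets 0..3: C5 AB F4 88.
Big-endian stores the most-significant byte at the lowest address.
The bytes are already most-significant first: 0xC5ABF488.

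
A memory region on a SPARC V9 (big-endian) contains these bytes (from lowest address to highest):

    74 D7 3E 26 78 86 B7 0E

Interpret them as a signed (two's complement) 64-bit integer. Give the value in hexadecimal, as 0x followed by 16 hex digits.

In big-endian order the high byte comes first in memory.
The bytes are already most-significant first: 0x74D73E267886B70E.

0x74D73E267886B70E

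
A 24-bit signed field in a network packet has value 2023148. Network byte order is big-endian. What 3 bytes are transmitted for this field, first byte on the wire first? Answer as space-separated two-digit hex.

1E DE EC

2023148 in hexadecimal, padded to 24 bits, is 0x1EDEEC.
Split into bytes (most-significant first): 1E DE EC.
Big-endian: lowest address holds the most-significant byte.
So the memory order matches the most-significant-first order: 1E DE EC.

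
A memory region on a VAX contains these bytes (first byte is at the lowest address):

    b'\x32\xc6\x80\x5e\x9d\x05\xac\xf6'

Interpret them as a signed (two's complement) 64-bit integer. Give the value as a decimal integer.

-672156070931544526

In little-endian order the low byte comes first in memory.
Reassemble most-significant byte first: F6 AC 05 9D 5E 80 C6 32 → 0xF6AC059D5E80C632.
Top bit is set, so as a signed 64-bit value this is 0xF6AC059D5E80C632 − 2^64 = -672156070931544526.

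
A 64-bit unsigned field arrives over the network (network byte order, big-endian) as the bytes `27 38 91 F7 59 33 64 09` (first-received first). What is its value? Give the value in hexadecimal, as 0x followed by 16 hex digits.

In big-endian order the high byte comes first in memory.
The bytes are already most-significant first: 0x273891F759336409.

0x273891F759336409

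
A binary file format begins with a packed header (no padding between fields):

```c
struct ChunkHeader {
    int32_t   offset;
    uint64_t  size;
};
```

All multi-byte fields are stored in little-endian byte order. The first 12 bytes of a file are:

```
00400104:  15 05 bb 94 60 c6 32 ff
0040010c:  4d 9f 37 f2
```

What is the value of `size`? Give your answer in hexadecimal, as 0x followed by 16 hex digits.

`size` follows `offset` (4 bytes), so it starts at byte offset 4 and occupies 8 bytes.
Bytes at offsets 4..11: 60 C6 32 FF 4D 9F 37 F2.
In little-endian order the low byte comes first in memory.
Reassemble most-significant byte first: F2 37 9F 4D FF 32 C6 60 → 0xF2379F4DFF32C660.

0xF2379F4DFF32C660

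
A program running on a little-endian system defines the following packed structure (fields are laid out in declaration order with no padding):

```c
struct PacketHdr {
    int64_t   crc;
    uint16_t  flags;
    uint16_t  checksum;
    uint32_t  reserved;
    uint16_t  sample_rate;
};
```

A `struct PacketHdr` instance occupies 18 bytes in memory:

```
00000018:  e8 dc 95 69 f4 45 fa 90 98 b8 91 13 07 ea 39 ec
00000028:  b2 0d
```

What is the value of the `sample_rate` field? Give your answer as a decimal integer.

`sample_rate` follows `crc` (8 B), `flags` (2 B), `checksum` (2 B), `reserved` (4 B), so it starts at offset 8 + 2 + 2 + 4 = 16 and occupies 2 bytes.
Bytes at offsets 16..17: B2 0D.
In little-endian order the low byte comes first in memory.
Reassemble most-significant byte first: 0D B2 → 0x0DB2.
0x0DB2 = 3506.

3506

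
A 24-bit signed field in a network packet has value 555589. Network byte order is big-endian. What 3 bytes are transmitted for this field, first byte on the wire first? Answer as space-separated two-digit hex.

08 7A 45

555589 in hexadecimal, padded to 24 bits, is 0x087A45.
Split into bytes (most-significant first): 08 7A 45.
In big-endian order the high byte comes first in memory.
So the memory order matches the most-significant-first order: 08 7A 45.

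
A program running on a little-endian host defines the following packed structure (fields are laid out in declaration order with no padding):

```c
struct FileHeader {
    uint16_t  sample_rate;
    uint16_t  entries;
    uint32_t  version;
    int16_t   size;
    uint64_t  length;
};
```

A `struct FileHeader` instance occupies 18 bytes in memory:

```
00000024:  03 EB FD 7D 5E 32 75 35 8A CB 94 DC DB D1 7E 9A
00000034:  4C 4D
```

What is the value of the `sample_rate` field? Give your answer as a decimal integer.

`sample_rate` is the first field, at byte offset 0, occupying 2 bytes.
Bytes at offsets 0..1: 03 EB.
Little-endian stores the least-significant byte at the lowest address.
Reassemble most-significant byte first: EB 03 → 0xEB03.
0xEB03 = 60163.

60163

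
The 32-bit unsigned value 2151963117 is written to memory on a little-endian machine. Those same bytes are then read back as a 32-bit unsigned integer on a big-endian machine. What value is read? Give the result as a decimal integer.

2151963117 in 32-bit hexadecimal is 0x804459ED.
Stored little-endian, the bytes at ascending addresses are ED 59 44 80.
Read back as big-endian, the last byte is least significant, giving 0xED594480.
0xED594480 = 3982050432.

3982050432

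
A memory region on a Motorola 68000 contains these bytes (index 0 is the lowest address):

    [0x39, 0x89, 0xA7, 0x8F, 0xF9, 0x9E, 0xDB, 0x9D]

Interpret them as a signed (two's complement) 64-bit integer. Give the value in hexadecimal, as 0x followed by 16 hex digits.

Big-endian: lowest address holds the most-significant byte.
The bytes are already most-significant first: 0x3989A78FF99EDB9D.

0x3989A78FF99EDB9D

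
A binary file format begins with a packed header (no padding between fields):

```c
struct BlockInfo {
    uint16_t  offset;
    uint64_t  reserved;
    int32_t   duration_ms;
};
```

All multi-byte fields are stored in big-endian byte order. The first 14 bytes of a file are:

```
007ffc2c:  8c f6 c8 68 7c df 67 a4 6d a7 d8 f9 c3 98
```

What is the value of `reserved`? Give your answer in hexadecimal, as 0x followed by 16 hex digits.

0xC8687CDF67A46DA7

`reserved` follows `offset` (2 bytes), so it starts at byte offset 2 and occupies 8 bytes.
Bytes at offsets 2..9: C8 68 7C DF 67 A4 6D A7.
Big-endian stores the most-significant byte at the lowest address.
The bytes are already most-significant first: 0xC8687CDF67A46DA7.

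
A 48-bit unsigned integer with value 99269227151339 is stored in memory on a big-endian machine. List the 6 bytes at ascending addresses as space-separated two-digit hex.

5A 48 EB 05 7F EB

99269227151339 in hexadecimal, padded to 48 bits, is 0x5A48EB057FEB.
Split into bytes (most-significant first): 5A 48 EB 05 7F EB.
Big-endian stores the most-significant byte at the lowest address.
So the memory order matches the most-significant-first order: 5A 48 EB 05 7F EB.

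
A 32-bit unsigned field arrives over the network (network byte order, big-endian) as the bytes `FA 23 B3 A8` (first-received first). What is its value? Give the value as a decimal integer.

Big-endian: lowest address holds the most-significant byte.
The bytes are already most-significant first: 0xFA23B3A8.
0xFA23B3A8 = 4196643752.

4196643752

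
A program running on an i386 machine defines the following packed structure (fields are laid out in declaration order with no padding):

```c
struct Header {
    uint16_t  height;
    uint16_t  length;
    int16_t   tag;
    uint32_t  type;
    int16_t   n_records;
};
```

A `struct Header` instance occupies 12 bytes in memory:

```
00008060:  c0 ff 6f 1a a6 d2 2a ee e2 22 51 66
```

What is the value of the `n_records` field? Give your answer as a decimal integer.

`n_records` follows `height` (2 B), `length` (2 B), `tag` (2 B), `type` (4 B), so it starts at offset 2 + 2 + 2 + 4 = 10 and occupies 2 bytes.
Bytes at offsets 10..11: 51 66.
Little-endian stores the least-significant byte at the lowest address.
Reassemble most-significant byte first: 66 51 → 0x6651.
0x6651 = 26193.

26193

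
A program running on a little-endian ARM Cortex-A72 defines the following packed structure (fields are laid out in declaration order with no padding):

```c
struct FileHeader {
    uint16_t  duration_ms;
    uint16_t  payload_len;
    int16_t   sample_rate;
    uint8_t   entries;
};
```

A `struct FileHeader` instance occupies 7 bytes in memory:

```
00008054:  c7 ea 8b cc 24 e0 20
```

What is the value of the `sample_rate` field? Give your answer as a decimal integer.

`sample_rate` follows `duration_ms` (2 B), `payload_len` (2 B), so it starts at offset 2 + 2 = 4 and occupies 2 bytes.
Bytes at offsets 4..5: 24 E0.
In little-endian order the low byte comes first in memory.
Reassemble most-significant byte first: E0 24 → 0xE024.
Top bit is set, so as a signed 16-bit value this is 0xE024 − 2^16 = -8156.

-8156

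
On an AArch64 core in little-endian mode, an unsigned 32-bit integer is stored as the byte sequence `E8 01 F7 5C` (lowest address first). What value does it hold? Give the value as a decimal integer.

1559691752

In little-endian order the low byte comes first in memory.
Reassemble most-significant byte first: 5C F7 01 E8 → 0x5CF701E8.
0x5CF701E8 = 1559691752.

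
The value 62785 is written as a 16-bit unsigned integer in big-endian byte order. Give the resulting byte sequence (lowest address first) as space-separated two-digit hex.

62785 in hexadecimal, padded to 16 bits, is 0xF541.
Split into bytes (most-significant first): F5 41.
Big-endian: lowest address holds the most-significant byte.
So the memory order matches the most-significant-first order: F5 41.

F5 41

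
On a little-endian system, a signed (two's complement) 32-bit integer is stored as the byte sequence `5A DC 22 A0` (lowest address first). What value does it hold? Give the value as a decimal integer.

Little-endian: lowest address holds the least-significant byte.
Reassemble most-significant byte first: A0 22 DC 5A → 0xA022DC5A.
Top bit is set, so as a signed 32-bit value this is 0xA022DC5A − 2^32 = -1608328102.

-1608328102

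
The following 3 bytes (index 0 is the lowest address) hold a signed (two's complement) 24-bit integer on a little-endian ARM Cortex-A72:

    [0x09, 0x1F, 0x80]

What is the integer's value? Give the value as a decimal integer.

Little-endian stores the least-significant byte at the lowest address.
Reassemble most-significant byte first: 80 1F 09 → 0x801F09.
Top bit is set, so as a signed 24-bit value this is 0x801F09 − 2^24 = -8380663.

-8380663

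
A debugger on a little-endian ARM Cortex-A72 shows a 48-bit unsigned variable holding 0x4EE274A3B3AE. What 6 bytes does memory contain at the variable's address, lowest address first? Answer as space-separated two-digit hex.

Split into bytes (most-significant first): 4E E2 74 A3 B3 AE.
Little-endian stores the least-significant byte at the lowest address.
So at ascending addresses the bytes are AE B3 A3 74 E2 4E.

AE B3 A3 74 E2 4E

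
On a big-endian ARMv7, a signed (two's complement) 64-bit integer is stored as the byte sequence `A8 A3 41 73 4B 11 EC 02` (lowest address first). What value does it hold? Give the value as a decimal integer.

-6295115890697311230

Big-endian stores the most-significant byte at the lowest address.
The bytes are already most-significant first: 0xA8A341734B11EC02.
Top bit is set, so as a signed 64-bit value this is 0xA8A341734B11EC02 − 2^64 = -6295115890697311230.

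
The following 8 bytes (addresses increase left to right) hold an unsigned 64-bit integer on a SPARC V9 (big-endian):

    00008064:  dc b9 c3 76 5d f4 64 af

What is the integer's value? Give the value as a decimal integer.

15904958472185472175

Big-endian stores the most-significant byte at the lowest address.
The bytes are already most-significant first: 0xDCB9C3765DF464AF.
0xDCB9C3765DF464AF = 15904958472185472175.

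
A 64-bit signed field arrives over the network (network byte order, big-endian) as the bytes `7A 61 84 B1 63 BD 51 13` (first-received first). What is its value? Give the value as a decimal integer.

In big-endian order the high byte comes first in memory.
The bytes are already most-significant first: 0x7A6184B163BD5113.
0x7A6184B163BD5113 = 8818475442785571091.

8818475442785571091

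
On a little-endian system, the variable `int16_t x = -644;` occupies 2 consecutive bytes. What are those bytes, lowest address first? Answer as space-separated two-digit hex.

7C FD

Two's complement of -644 in 16 bits: 644 = 0x0284; invert → 0xFD7B; add 1 → 0xFD7C.
Split into bytes (most-significant first): FD 7C.
Little-endian stores the least-significant byte at the lowest address.
So at ascending addresses the bytes are 7C FD.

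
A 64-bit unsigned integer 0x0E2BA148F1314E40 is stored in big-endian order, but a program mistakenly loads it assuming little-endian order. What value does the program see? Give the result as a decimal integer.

4633695978986220302

Stored big-endian, the bytes at ascending addresses are 0E 2B A1 48 F1 31 4E 40.
Read back as little-endian, the first byte is least significant, giving 0x404E31F148A12B0E.
0x404E31F148A12B0E = 4633695978986220302.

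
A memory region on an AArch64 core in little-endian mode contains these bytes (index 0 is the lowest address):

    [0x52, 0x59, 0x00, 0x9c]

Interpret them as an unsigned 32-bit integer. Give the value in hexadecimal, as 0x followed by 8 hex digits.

Little-endian: lowest address holds the least-significant byte.
Reassemble most-significant byte first: 9C 00 59 52 → 0x9C005952.

0x9C005952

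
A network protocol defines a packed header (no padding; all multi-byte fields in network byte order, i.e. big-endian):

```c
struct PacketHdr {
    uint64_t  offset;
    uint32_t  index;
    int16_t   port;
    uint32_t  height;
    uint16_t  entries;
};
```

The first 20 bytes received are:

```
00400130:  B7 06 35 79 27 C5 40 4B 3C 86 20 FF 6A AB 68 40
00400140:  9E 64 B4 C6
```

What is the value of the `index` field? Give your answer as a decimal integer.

1015423231

`index` follows `offset` (8 bytes), so it starts at byte offset 8 and occupies 4 bytes.
Bytes at offsets 8..11: 3C 86 20 FF.
In big-endian order the high byte comes first in memory.
The bytes are already most-significant first: 0x3C8620FF.
0x3C8620FF = 1015423231.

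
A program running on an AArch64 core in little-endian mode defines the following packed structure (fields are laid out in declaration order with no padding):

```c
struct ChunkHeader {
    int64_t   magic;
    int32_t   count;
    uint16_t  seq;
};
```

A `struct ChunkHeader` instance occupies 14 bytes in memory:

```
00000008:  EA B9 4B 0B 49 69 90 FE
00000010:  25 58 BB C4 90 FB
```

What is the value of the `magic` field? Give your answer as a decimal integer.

-103467028986480150

`magic` is the first field, at byte offset 0, occupying 8 bytes.
Bytes at offsets 0..7: EA B9 4B 0B 49 69 90 FE.
Little-endian: lowest address holds the least-significant byte.
Reassemble most-significant byte first: FE 90 69 49 0B 4B B9 EA → 0xFE9069490B4BB9EA.
Top bit is set, so as a signed 64-bit value this is 0xFE9069490B4BB9EA − 2^64 = -103467028986480150.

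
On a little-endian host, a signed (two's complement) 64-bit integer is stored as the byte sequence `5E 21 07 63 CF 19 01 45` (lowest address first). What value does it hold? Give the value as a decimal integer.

4972283842104074590

Little-endian: lowest address holds the least-significant byte.
Reassemble most-significant byte first: 45 01 19 CF 63 07 21 5E → 0x450119CF6307215E.
0x450119CF6307215E = 4972283842104074590.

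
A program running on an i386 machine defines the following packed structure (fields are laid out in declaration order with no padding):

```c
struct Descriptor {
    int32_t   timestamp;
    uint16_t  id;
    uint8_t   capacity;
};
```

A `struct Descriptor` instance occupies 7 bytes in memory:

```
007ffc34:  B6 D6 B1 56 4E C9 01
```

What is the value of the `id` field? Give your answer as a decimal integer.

51534

`id` follows `timestamp` (4 bytes), so it starts at byte offset 4 and occupies 2 bytes.
Bytes at offsets 4..5: 4E C9.
In little-endian order the low byte comes first in memory.
Reassemble most-significant byte first: C9 4E → 0xC94E.
0xC94E = 51534.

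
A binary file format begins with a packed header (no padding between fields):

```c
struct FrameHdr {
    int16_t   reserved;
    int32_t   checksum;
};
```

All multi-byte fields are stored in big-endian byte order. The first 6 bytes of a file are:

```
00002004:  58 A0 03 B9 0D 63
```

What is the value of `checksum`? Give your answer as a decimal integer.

62459235

`checksum` follows `reserved` (2 bytes), so it starts at byte offset 2 and occupies 4 bytes.
Bytes at offsets 2..5: 03 B9 0D 63.
In big-endian order the high byte comes first in memory.
The bytes are already most-significant first: 0x03B90D63.
0x03B90D63 = 62459235.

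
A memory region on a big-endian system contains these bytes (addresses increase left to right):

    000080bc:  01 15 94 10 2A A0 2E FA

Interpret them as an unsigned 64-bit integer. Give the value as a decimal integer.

Big-endian stores the most-significant byte at the lowest address.
The bytes are already most-significant first: 0x011594102AA02EFA.
0x011594102AA02EFA = 78131365704380154.

78131365704380154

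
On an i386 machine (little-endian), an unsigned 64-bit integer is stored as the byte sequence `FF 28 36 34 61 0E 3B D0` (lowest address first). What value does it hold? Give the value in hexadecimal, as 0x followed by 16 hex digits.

Little-endian stores the least-significant byte at the lowest address.
Reassemble most-significant byte first: D0 3B 0E 61 34 36 28 FF → 0xD03B0E61343628FF.

0xD03B0E61343628FF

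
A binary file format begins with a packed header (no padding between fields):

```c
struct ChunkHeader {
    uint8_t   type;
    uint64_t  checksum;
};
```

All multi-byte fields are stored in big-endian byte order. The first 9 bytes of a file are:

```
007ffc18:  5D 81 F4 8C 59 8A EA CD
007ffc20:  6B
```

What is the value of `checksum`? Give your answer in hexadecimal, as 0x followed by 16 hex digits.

`checksum` follows `type` (1 byte), so it starts at byte offset 1 and occupies 8 bytes.
Bytes at offsets 1..8: 81 F4 8C 59 8A EA CD 6B.
Big-endian stores the most-significant byte at the lowest address.
The bytes are already most-significant first: 0x81F48C598AEACD6B.

0x81F48C598AEACD6B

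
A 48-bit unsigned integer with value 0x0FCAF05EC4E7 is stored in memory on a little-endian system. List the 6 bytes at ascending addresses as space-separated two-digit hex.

Split into bytes (most-significant first): 0F CA F0 5E C4 E7.
In little-endian order the low byte comes first in memory.
So at ascending addresses the bytes are E7 C4 5E F0 CA 0F.

E7 C4 5E F0 CA 0F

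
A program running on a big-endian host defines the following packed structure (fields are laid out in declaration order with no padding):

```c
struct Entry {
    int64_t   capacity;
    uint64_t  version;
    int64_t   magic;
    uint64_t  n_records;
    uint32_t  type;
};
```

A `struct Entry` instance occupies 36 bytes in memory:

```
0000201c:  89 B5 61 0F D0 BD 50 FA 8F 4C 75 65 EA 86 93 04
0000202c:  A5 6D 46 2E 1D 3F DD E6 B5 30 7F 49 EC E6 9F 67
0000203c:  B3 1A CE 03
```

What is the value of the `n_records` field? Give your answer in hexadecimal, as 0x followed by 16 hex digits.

`n_records` follows `capacity` (8 B), `version` (8 B), `magic` (8 B), so it starts at offset 8 + 8 + 8 = 24 and occupies 8 bytes.
Bytes at offsets 24..31: B5 30 7F 49 EC E6 9F 67.
Big-endian stores the most-significant byte at the lowest address.
The bytes are already most-significant first: 0xB5307F49ECE69F67.

0xB5307F49ECE69F67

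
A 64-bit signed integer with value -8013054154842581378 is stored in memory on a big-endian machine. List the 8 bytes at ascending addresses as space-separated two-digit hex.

Two's complement of -8013054154842581378 in 64 bits: 8013054154842581378 = 0x6F34164C815C2982; invert → 0x90CBE9B37EA3D67D; add 1 → 0x90CBE9B37EA3D67E.
Split into bytes (most-significant first): 90 CB E9 B3 7E A3 D6 7E.
Big-endian stores the most-significant byte at the lowest address.
So the memory order matches the most-significant-first order: 90 CB E9 B3 7E A3 D6 7E.

90 CB E9 B3 7E A3 D6 7E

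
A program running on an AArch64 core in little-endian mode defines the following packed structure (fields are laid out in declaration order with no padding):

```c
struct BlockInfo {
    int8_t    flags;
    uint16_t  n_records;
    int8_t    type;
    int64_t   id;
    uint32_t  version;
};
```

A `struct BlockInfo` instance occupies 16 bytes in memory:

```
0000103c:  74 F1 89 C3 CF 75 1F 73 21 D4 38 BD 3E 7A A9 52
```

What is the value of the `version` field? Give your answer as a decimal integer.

1386838590

`version` follows `flags` (1 B), `n_records` (2 B), `type` (1 B), `id` (8 B), so it starts at offset 1 + 2 + 1 + 8 = 12 and occupies 4 bytes.
Bytes at offsets 12..15: 3E 7A A9 52.
Little-endian stores the least-significant byte at the lowest address.
Reassemble most-significant byte first: 52 A9 7A 3E → 0x52A97A3E.
0x52A97A3E = 1386838590.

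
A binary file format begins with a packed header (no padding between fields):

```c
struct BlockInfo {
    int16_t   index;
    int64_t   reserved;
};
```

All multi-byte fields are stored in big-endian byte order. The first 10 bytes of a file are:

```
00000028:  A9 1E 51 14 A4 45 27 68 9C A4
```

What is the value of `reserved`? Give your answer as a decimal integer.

`reserved` follows `index` (2 bytes), so it starts at byte offset 2 and occupies 8 bytes.
Bytes at offsets 2..9: 51 14 A4 45 27 68 9C A4.
Big-endian stores the most-significant byte at the lowest address.
The bytes are already most-significant first: 0x5114A44527689CA4.
0x5114A44527689CA4 = 5842475233527241892.

5842475233527241892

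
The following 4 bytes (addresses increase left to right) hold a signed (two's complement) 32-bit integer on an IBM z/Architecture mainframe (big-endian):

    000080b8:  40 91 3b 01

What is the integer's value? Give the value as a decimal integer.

In big-endian order the high byte comes first in memory.
The bytes are already most-significant first: 0x40913B01.
0x40913B01 = 1083259649.

1083259649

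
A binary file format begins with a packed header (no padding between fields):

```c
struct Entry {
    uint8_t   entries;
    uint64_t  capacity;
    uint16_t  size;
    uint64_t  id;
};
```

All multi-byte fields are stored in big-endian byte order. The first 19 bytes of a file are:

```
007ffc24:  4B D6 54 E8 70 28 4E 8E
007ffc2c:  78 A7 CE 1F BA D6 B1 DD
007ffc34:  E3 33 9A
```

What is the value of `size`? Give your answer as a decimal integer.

`size` follows `entries` (1 B), `capacity` (8 B), so it starts at offset 1 + 8 = 9 and occupies 2 bytes.
Bytes at offsets 9..10: A7 CE.
In big-endian order the high byte comes first in memory.
The bytes are already most-significant first: 0xA7CE.
0xA7CE = 42958.

42958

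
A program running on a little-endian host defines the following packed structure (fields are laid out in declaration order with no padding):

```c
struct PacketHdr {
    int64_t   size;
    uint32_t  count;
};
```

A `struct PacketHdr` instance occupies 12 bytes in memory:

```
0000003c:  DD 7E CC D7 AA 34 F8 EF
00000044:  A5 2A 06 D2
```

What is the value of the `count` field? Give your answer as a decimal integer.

`count` follows `size` (8 bytes), so it starts at byte offset 8 and occupies 4 bytes.
Bytes at offsets 8..11: A5 2A 06 D2.
Little-endian stores the least-significant byte at the lowest address.
Reassemble most-significant byte first: D2 06 2A A5 → 0xD2062AA5.
0xD2062AA5 = 3523619493.

3523619493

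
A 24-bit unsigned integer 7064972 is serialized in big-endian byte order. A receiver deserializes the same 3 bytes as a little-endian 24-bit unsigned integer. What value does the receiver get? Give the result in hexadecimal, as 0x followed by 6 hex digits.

7064972 in 24-bit hexadecimal is 0x6BCD8C.
Stored big-endian, the bytes at ascending addresses are 6B CD 8C.
Read back as little-endian, the first byte is least significant, giving 0x8CCD6B.

0x8CCD6B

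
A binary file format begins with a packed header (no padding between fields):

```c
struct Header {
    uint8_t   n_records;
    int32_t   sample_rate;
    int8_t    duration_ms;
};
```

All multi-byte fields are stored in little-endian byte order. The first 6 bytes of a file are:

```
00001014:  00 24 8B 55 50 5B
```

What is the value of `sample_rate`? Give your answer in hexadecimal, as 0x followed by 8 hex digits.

0x50558B24

`sample_rate` follows `n_records` (1 byte), so it starts at byte offset 1 and occupies 4 bytes.
Bytes at offsets 1..4: 24 8B 55 50.
Little-endian: lowest address holds the least-significant byte.
Reassemble most-significant byte first: 50 55 8B 24 → 0x50558B24.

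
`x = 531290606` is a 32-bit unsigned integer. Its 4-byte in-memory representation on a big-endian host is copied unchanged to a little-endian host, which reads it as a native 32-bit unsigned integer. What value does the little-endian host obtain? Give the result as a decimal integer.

531290606 in 32-bit hexadecimal is 0x1FAAD9EE.
Stored big-endian, the bytes at ascending addresses are 1F AA D9 EE.
Read back as little-endian, the first byte is least significant, giving 0xEED9AA1F.
0xEED9AA1F = 4007242271.

4007242271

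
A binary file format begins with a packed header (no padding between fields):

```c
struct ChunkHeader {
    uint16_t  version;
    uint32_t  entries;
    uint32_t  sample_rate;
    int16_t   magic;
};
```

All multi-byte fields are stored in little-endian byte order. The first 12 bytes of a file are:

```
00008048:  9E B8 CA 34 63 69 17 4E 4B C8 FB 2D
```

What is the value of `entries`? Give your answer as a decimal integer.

1768109258

`entries` follows `version` (2 bytes), so it starts at byte offset 2 and occupies 4 bytes.
Bytes at offsets 2..5: CA 34 63 69.
In little-endian order the low byte comes first in memory.
Reassemble most-significant byte first: 69 63 34 CA → 0x696334CA.
0x696334CA = 1768109258.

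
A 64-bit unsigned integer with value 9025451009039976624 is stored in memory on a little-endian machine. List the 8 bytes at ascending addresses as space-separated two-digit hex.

B0 C8 84 B3 DF D7 40 7D

9025451009039976624 in hexadecimal, padded to 64 bits, is 0x7D40D7DFB384C8B0.
Split into bytes (most-significant first): 7D 40 D7 DF B3 84 C8 B0.
Little-endian: lowest address holds the least-significant byte.
So at ascending addresses the bytes are B0 C8 84 B3 DF D7 40 7D.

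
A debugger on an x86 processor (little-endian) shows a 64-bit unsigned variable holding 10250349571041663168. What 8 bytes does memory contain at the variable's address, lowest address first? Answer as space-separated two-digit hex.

10250349571041663168 in hexadecimal, padded to 64 bits, is 0x8E408EA04D8418C0.
Split into bytes (most-significant first): 8E 40 8E A0 4D 84 18 C0.
Little-endian stores the least-significant byte at the lowest address.
So at ascending addresses the bytes are C0 18 84 4D A0 8E 40 8E.

C0 18 84 4D A0 8E 40 8E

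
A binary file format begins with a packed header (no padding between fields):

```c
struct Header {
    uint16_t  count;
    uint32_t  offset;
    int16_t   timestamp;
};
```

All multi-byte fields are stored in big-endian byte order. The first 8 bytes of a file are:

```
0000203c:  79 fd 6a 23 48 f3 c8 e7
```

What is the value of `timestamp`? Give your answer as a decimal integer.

`timestamp` follows `count` (2 B), `offset` (4 B), so it starts at offset 2 + 4 = 6 and occupies 2 bytes.
Bytes at offsets 6..7: C8 E7.
Big-endian: lowest address holds the most-significant byte.
The bytes are already most-significant first: 0xC8E7.
Top bit is set, so as a signed 16-bit value this is 0xC8E7 − 2^16 = -14105.

-14105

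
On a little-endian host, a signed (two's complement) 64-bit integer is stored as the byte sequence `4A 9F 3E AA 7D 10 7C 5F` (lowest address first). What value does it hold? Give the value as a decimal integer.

Little-endian stores the least-significant byte at the lowest address.
Reassemble most-significant byte first: 5F 7C 10 7D AA 3E 9F 4A → 0x5F7C107DAA3E9F4A.
0x5F7C107DAA3E9F4A = 6880392462628462410.

6880392462628462410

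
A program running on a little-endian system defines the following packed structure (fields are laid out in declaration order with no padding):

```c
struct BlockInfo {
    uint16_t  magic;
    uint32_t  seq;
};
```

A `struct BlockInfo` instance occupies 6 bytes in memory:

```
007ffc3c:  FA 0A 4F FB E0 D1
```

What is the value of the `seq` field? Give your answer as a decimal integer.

`seq` follows `magic` (2 bytes), so it starts at byte offset 2 and occupies 4 bytes.
Bytes at offsets 2..5: 4F FB E0 D1.
Little-endian stores the least-significant byte at the lowest address.
Reassemble most-significant byte first: D1 E0 FB 4F → 0xD1E0FB4F.
0xD1E0FB4F = 3521182543.

3521182543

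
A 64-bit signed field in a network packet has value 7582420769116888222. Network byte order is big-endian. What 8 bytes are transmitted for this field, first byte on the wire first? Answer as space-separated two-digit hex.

7582420769116888222 in hexadecimal, padded to 64 bits, is 0x693A2B8420C19C9E.
Split into bytes (most-significant first): 69 3A 2B 84 20 C1 9C 9E.
Big-endian: lowest address holds the most-significant byte.
So the memory order matches the most-significant-first order: 69 3A 2B 84 20 C1 9C 9E.

69 3A 2B 84 20 C1 9C 9E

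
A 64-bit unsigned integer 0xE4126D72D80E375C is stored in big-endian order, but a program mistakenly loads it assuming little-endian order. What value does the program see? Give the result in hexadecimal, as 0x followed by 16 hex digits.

0x5C370ED8726D12E4

Stored big-endian, the bytes at ascending addresses are E4 12 6D 72 D8 0E 37 5C.
Read back as little-endian, the first byte is least significant, giving 0x5C370ED8726D12E4.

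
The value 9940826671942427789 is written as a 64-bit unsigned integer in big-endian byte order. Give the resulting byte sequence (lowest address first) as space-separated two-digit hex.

9940826671942427789 in hexadecimal, padded to 64 bits, is 0x89F4E9307ADB648D.
Split into bytes (most-significant first): 89 F4 E9 30 7A DB 64 8D.
Big-endian: lowest address holds the most-significant byte.
So the memory order matches the most-significant-first order: 89 F4 E9 30 7A DB 64 8D.

89 F4 E9 30 7A DB 64 8D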